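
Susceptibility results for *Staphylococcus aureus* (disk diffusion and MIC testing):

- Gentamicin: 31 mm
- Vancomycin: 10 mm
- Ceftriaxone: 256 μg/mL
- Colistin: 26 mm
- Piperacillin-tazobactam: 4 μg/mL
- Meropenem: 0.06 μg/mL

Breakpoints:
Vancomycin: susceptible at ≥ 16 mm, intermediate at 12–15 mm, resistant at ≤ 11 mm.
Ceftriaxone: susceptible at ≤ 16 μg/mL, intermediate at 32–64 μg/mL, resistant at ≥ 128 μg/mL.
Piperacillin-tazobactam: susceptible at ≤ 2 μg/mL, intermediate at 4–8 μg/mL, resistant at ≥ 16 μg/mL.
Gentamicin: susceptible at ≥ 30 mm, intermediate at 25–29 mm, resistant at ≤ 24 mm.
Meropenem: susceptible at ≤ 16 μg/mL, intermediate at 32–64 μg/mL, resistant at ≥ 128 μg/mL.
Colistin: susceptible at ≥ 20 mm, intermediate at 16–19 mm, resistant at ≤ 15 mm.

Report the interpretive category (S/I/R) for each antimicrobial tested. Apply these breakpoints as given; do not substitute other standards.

Gentamicin (31 mm) ≥ 30 mm — susceptible
Vancomycin: 10 mm is ≤ 11 mm — resistant
Ceftriaxone: 256 μg/mL is ≥ 128 μg/mL — Resistant
Colistin 26 mm: ≥ 20 mm ⇒ S
Piperacillin-tazobactam 4 μg/mL: in 4–8 μg/mL — Intermediate
Meropenem: 0.06 μg/mL is ≤ 16 μg/mL ⇒ susceptible

S, R, R, S, I, S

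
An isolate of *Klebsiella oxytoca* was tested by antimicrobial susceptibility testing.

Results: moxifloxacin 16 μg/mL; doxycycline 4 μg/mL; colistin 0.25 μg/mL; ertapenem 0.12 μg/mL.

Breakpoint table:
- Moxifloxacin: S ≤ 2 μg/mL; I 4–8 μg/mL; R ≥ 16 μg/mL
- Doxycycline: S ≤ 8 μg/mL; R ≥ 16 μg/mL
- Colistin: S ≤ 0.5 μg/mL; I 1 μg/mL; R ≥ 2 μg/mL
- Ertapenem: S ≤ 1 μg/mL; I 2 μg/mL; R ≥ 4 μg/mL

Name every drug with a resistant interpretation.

moxifloxacin

Moxifloxacin 16 μg/mL: ≥ 16 μg/mL — R
Doxycycline (4 μg/mL) ≤ 8 μg/mL → susceptible
Colistin 0.25 μg/mL: ≤ 0.5 μg/mL — S
Ertapenem: 0.12 μg/mL is ≤ 1 μg/mL → S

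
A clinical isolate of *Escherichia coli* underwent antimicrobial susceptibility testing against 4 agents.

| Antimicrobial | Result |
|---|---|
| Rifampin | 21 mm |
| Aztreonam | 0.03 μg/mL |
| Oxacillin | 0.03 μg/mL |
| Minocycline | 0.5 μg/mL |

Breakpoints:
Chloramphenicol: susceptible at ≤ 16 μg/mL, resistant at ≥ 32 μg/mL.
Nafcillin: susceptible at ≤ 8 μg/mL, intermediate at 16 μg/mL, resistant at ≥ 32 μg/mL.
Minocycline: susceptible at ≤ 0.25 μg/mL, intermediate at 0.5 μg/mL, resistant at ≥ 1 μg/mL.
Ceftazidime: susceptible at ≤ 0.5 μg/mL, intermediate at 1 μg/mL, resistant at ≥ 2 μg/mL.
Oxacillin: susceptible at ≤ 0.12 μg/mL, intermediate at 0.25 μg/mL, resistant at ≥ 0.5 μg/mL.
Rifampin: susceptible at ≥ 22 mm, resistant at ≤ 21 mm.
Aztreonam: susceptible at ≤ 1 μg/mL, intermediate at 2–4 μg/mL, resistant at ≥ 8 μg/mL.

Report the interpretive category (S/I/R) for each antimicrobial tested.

R, S, S, I

Rifampin (21 mm) ≤ 21 mm — resistant
Aztreonam: 0.03 μg/mL is ≤ 1 μg/mL → S
Oxacillin: 0.03 μg/mL is ≤ 0.12 μg/mL ⇒ S
Minocycline 0.5 μg/mL: = 0.5 μg/mL — intermediate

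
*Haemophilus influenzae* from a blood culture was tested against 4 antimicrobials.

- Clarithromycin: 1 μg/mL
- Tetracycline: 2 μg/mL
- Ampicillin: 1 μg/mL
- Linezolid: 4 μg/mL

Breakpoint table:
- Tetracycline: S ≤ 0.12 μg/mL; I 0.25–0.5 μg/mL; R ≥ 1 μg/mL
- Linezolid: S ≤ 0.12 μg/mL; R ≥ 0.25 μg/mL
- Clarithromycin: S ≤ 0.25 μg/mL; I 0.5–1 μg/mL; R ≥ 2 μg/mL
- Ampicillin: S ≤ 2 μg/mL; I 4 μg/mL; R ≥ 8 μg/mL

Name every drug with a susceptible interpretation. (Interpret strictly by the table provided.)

Clarithromycin 1 μg/mL: in 0.5–1 μg/mL ⇒ intermediate
Tetracycline 2 μg/mL: ≥ 1 μg/mL ⇒ R
Ampicillin: 1 μg/mL is ≤ 2 μg/mL → Susceptible
Linezolid (4 μg/mL) ≥ 0.25 μg/mL — resistant

ampicillin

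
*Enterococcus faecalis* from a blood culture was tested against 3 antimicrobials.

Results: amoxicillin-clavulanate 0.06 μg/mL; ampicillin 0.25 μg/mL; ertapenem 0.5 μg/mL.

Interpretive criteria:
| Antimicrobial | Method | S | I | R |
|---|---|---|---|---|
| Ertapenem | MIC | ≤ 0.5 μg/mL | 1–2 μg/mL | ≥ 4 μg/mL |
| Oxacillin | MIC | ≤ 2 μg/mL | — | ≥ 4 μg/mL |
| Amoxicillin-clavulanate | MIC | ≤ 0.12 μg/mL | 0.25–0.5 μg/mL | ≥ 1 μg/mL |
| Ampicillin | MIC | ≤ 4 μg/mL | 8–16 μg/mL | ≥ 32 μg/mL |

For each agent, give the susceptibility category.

S, S, S

Amoxicillin-clavulanate (0.06 μg/mL) ≤ 0.12 μg/mL — Susceptible
Ampicillin: 0.25 μg/mL is ≤ 4 μg/mL ⇒ Susceptible
Ertapenem: 0.5 μg/mL is ≤ 0.5 μg/mL — S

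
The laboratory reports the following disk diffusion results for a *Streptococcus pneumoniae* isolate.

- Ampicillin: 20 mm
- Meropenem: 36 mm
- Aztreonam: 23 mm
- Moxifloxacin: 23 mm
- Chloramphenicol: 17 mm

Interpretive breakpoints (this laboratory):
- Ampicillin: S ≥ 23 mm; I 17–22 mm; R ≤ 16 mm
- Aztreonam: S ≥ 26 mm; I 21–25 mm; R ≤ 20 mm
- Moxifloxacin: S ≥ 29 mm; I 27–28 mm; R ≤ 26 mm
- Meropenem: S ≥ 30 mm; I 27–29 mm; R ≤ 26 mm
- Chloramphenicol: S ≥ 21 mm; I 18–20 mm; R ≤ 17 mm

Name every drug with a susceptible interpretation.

Ampicillin 20 mm: in 17–22 mm ⇒ intermediate
Meropenem (36 mm) ≥ 30 mm ⇒ S
Aztreonam (23 mm) in 21–25 mm → Intermediate
Moxifloxacin 23 mm: ≤ 26 mm → R
Chloramphenicol: 17 mm is ≤ 17 mm ⇒ resistant

meropenem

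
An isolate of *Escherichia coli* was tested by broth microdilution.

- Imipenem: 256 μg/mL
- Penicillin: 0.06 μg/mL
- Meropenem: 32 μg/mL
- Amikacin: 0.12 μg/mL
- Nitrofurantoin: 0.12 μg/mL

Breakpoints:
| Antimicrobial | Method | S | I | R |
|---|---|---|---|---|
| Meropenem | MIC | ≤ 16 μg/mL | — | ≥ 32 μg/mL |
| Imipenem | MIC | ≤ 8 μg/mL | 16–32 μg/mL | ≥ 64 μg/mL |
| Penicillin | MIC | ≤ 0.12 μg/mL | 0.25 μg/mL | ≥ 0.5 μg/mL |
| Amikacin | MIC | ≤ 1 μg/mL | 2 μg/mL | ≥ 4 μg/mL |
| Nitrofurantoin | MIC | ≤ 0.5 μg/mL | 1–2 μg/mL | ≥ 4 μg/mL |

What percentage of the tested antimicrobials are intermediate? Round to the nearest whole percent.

Imipenem (256 μg/mL) ≥ 64 μg/mL — R
Penicillin (0.06 μg/mL) ≤ 0.12 μg/mL — S
Meropenem: 32 μg/mL is ≥ 32 μg/mL — resistant
Amikacin (0.12 μg/mL) ≤ 1 μg/mL — susceptible
Nitrofurantoin: 0.12 μg/mL is ≤ 0.5 μg/mL → Susceptible
Intermediate: 0/5

0%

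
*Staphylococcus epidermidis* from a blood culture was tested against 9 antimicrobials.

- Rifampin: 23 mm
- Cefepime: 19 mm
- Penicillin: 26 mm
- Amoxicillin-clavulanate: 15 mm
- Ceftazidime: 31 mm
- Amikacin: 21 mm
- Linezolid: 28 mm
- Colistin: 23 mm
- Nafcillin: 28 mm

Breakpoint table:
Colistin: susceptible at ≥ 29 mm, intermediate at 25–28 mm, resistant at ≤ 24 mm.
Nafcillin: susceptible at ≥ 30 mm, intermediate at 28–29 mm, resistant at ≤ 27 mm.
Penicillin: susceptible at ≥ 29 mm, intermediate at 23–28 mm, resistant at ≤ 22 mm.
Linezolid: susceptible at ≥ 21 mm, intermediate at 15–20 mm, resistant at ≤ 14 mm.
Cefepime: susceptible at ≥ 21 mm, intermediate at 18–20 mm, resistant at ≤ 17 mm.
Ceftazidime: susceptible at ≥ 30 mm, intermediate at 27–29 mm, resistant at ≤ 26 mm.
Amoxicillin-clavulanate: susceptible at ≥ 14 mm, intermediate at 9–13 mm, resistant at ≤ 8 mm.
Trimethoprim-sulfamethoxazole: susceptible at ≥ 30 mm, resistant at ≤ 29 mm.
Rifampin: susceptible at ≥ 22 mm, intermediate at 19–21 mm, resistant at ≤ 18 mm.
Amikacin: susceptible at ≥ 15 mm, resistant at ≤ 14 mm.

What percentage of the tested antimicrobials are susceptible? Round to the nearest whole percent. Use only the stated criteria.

56%

Rifampin: 23 mm is ≥ 22 mm — S
Cefepime (19 mm) in 18–20 mm ⇒ intermediate
Penicillin: 26 mm is in 23–28 mm — intermediate
Amoxicillin-clavulanate 15 mm: ≥ 14 mm — S
Ceftazidime: 31 mm is ≥ 30 mm ⇒ susceptible
Amikacin 21 mm: ≥ 15 mm → Susceptible
Linezolid (28 mm) ≥ 21 mm → susceptible
Colistin (23 mm) ≤ 24 mm ⇒ resistant
Nafcillin: 28 mm is in 28–29 mm — Intermediate
Susceptible: 5/9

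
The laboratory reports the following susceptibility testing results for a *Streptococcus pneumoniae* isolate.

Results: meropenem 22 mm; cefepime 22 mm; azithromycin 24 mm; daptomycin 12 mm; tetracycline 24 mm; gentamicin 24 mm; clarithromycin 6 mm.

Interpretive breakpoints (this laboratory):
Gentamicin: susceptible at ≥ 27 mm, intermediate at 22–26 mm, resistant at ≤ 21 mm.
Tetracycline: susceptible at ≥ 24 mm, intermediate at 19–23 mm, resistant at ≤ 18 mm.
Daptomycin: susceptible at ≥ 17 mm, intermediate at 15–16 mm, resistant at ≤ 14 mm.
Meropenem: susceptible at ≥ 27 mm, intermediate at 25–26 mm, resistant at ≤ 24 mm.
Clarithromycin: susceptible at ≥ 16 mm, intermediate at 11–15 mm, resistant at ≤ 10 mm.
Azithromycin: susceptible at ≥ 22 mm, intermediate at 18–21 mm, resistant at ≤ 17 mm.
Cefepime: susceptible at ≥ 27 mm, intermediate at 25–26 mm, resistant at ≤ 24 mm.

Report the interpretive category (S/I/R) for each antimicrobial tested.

Meropenem (22 mm) ≤ 24 mm ⇒ R
Cefepime 22 mm: ≤ 24 mm ⇒ Resistant
Azithromycin: 24 mm is ≥ 22 mm — Susceptible
Daptomycin 12 mm: ≤ 14 mm ⇒ Resistant
Tetracycline: 24 mm is ≥ 24 mm ⇒ S
Gentamicin: 24 mm is in 22–26 mm ⇒ intermediate
Clarithromycin (6 mm) ≤ 10 mm → resistant

R, R, S, R, S, I, R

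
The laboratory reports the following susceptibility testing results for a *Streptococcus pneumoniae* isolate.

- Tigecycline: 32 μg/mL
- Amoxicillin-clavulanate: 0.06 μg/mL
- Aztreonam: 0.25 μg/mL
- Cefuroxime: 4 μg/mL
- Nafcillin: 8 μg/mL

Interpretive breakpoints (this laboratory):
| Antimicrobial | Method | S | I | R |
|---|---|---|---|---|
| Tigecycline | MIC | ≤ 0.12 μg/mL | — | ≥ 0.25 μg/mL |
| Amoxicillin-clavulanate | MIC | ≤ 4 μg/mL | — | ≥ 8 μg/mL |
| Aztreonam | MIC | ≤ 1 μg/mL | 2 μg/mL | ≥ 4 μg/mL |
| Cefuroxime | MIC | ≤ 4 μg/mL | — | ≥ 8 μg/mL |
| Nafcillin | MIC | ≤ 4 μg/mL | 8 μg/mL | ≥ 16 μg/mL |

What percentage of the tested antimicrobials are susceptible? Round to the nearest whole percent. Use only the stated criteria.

Tigecycline 32 μg/mL: ≥ 0.25 μg/mL → Resistant
Amoxicillin-clavulanate (0.06 μg/mL) ≤ 4 μg/mL → susceptible
Aztreonam 0.25 μg/mL: ≤ 1 μg/mL ⇒ Susceptible
Cefuroxime (4 μg/mL) ≤ 4 μg/mL → S
Nafcillin (8 μg/mL) = 8 μg/mL ⇒ Intermediate
Susceptible: 3/5

60%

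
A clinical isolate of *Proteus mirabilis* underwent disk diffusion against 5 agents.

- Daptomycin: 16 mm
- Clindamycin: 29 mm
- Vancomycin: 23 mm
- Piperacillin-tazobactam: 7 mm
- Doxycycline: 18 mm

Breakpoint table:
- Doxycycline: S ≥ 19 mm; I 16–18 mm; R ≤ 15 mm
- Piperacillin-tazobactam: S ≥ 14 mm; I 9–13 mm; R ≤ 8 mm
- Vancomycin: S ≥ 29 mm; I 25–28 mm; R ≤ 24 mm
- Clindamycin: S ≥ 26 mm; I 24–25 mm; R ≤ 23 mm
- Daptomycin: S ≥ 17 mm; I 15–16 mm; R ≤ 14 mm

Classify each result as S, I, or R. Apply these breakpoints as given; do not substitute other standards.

Daptomycin: 16 mm is in 15–16 mm — I
Clindamycin: 29 mm is ≥ 26 mm → Susceptible
Vancomycin (23 mm) ≤ 24 mm → Resistant
Piperacillin-tazobactam: 7 mm is ≤ 8 mm — resistant
Doxycycline (18 mm) in 16–18 mm — I

I, S, R, R, I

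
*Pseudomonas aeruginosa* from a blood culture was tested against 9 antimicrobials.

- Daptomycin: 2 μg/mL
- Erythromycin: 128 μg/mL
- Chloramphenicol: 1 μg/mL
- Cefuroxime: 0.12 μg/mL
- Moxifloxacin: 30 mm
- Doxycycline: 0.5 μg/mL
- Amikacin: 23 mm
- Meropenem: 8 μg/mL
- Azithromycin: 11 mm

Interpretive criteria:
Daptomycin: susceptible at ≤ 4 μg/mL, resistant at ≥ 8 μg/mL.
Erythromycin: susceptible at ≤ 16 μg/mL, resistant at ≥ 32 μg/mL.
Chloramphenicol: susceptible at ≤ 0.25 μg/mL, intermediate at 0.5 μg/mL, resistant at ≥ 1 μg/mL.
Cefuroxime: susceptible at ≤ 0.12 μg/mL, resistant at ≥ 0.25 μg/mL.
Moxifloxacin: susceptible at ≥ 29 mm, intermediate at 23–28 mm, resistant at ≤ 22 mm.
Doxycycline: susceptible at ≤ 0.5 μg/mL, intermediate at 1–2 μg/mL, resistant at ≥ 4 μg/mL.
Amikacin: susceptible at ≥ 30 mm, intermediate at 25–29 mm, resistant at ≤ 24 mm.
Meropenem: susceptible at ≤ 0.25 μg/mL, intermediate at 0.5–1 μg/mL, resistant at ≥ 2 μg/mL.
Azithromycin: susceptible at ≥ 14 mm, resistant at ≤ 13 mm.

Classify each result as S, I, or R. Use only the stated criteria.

Daptomycin (2 μg/mL) ≤ 4 μg/mL → S
Erythromycin (128 μg/mL) ≥ 32 μg/mL → resistant
Chloramphenicol (1 μg/mL) ≥ 1 μg/mL → Resistant
Cefuroxime 0.12 μg/mL: ≤ 0.12 μg/mL → S
Moxifloxacin (30 mm) ≥ 29 mm — susceptible
Doxycycline (0.5 μg/mL) ≤ 0.5 μg/mL — susceptible
Amikacin 23 mm: ≤ 24 mm — Resistant
Meropenem (8 μg/mL) ≥ 2 μg/mL ⇒ resistant
Azithromycin (11 mm) ≤ 13 mm — R

S, R, R, S, S, S, R, R, R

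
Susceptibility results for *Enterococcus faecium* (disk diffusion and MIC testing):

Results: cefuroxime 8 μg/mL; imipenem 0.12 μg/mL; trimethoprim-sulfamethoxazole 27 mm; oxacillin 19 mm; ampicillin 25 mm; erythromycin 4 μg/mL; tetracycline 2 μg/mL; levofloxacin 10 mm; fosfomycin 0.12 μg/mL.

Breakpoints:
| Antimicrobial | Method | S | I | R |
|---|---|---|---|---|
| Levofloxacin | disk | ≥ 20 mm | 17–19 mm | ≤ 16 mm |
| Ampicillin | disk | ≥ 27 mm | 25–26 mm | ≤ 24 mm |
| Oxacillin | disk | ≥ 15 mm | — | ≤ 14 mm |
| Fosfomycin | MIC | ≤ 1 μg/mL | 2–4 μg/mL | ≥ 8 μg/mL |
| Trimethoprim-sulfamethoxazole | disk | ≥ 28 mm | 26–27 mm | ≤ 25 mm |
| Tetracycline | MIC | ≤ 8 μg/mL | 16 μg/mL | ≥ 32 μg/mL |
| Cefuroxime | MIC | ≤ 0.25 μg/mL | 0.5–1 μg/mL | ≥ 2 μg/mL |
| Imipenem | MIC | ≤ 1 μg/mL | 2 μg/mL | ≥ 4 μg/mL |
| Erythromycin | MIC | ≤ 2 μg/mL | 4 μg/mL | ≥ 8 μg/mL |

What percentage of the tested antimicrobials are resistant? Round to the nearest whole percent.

Cefuroxime: 8 μg/mL is ≥ 2 μg/mL ⇒ resistant
Imipenem (0.12 μg/mL) ≤ 1 μg/mL ⇒ S
Trimethoprim-sulfamethoxazole (27 mm) in 26–27 mm — Intermediate
Oxacillin: 19 mm is ≥ 15 mm ⇒ Susceptible
Ampicillin: 25 mm is in 25–26 mm ⇒ Intermediate
Erythromycin: 4 μg/mL is = 4 μg/mL ⇒ Intermediate
Tetracycline 2 μg/mL: ≤ 8 μg/mL — Susceptible
Levofloxacin (10 mm) ≤ 16 mm ⇒ Resistant
Fosfomycin: 0.12 μg/mL is ≤ 1 μg/mL ⇒ S
Resistant: 2/9

22%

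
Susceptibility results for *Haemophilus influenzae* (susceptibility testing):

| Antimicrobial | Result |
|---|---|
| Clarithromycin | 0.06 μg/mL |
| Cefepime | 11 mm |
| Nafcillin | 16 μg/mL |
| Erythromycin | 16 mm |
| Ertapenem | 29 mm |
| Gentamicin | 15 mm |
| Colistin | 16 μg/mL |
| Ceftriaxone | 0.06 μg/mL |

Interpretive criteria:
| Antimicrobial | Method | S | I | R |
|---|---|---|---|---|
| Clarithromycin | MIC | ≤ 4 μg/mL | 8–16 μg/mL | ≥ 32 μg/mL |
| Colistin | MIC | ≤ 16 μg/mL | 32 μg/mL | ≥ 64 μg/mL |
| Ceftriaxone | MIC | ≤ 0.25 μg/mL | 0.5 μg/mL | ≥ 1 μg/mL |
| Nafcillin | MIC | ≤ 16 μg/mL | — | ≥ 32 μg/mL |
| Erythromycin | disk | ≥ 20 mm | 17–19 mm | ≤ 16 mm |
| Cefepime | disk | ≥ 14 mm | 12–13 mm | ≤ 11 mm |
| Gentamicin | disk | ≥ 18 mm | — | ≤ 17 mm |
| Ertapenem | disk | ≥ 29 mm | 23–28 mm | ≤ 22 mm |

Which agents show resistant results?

cefepime, erythromycin, gentamicin

Clarithromycin 0.06 μg/mL: ≤ 4 μg/mL — S
Cefepime: 11 mm is ≤ 11 mm ⇒ R
Nafcillin 16 μg/mL: ≤ 16 μg/mL — Susceptible
Erythromycin 16 mm: ≤ 16 mm ⇒ Resistant
Ertapenem (29 mm) ≥ 29 mm — susceptible
Gentamicin (15 mm) ≤ 17 mm → Resistant
Colistin 16 μg/mL: ≤ 16 μg/mL → S
Ceftriaxone: 0.06 μg/mL is ≤ 0.25 μg/mL → Susceptible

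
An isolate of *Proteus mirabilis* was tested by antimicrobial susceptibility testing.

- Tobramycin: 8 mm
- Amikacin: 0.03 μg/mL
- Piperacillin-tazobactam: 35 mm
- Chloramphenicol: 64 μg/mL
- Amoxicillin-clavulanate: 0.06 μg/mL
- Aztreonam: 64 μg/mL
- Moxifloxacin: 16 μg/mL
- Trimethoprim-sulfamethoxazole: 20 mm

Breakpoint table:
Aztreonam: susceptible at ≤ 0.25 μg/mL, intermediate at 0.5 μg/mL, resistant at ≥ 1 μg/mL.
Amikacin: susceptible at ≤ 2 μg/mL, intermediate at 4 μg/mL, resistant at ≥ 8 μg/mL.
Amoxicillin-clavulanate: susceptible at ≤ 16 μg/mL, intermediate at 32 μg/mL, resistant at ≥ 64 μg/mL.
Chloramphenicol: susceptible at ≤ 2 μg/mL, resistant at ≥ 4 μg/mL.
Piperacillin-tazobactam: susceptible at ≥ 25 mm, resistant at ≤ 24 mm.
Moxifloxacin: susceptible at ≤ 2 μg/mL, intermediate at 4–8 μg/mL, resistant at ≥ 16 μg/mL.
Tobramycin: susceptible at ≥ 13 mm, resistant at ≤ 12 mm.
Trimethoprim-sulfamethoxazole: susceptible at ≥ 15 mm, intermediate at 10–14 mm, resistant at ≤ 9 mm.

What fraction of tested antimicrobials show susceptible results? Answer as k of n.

4 of 8

Tobramycin (8 mm) ≤ 12 mm ⇒ R
Amikacin (0.03 μg/mL) ≤ 2 μg/mL → Susceptible
Piperacillin-tazobactam 35 mm: ≥ 25 mm — S
Chloramphenicol 64 μg/mL: ≥ 4 μg/mL → Resistant
Amoxicillin-clavulanate 0.06 μg/mL: ≤ 16 μg/mL → susceptible
Aztreonam 64 μg/mL: ≥ 1 μg/mL ⇒ Resistant
Moxifloxacin: 16 μg/mL is ≥ 16 μg/mL → Resistant
Trimethoprim-sulfamethoxazole: 20 mm is ≥ 15 mm → susceptible
Susceptible: 4/8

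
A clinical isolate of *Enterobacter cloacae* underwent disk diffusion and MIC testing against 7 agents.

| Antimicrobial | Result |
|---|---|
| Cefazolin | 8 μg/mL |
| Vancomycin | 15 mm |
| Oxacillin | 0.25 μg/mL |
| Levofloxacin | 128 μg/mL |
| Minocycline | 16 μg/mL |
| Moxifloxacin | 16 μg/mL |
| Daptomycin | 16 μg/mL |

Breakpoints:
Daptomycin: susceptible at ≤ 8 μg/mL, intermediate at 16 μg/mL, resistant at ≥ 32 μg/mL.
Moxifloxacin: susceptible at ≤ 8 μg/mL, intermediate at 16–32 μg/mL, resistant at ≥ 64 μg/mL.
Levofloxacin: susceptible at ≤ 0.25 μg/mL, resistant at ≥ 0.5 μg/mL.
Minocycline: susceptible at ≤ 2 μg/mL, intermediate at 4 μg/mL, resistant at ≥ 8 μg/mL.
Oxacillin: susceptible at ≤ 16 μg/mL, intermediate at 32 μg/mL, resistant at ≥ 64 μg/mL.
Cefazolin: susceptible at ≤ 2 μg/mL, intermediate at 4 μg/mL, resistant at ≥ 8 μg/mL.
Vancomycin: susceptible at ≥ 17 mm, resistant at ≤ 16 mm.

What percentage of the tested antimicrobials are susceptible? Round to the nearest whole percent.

Cefazolin 8 μg/mL: ≥ 8 μg/mL ⇒ resistant
Vancomycin: 15 mm is ≤ 16 mm → resistant
Oxacillin 0.25 μg/mL: ≤ 16 μg/mL — susceptible
Levofloxacin 128 μg/mL: ≥ 0.5 μg/mL ⇒ Resistant
Minocycline: 16 μg/mL is ≥ 8 μg/mL ⇒ resistant
Moxifloxacin: 16 μg/mL is in 16–32 μg/mL ⇒ I
Daptomycin (16 μg/mL) = 16 μg/mL ⇒ I
Susceptible: 1/7

14%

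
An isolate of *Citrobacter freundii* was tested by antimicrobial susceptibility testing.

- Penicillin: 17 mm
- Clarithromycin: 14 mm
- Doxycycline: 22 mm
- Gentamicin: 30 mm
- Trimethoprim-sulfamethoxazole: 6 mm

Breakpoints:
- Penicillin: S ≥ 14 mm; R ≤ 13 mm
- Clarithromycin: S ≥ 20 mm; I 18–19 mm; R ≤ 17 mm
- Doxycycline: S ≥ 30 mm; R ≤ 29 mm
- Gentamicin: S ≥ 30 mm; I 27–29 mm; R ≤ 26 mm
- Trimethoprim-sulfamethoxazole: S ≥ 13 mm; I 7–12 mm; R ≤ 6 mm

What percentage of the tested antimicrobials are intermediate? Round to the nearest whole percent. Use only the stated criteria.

0%

Penicillin (17 mm) ≥ 14 mm → susceptible
Clarithromycin 14 mm: ≤ 17 mm → R
Doxycycline (22 mm) ≤ 29 mm → R
Gentamicin (30 mm) ≥ 30 mm — S
Trimethoprim-sulfamethoxazole (6 mm) ≤ 6 mm ⇒ resistant
Intermediate: 0/5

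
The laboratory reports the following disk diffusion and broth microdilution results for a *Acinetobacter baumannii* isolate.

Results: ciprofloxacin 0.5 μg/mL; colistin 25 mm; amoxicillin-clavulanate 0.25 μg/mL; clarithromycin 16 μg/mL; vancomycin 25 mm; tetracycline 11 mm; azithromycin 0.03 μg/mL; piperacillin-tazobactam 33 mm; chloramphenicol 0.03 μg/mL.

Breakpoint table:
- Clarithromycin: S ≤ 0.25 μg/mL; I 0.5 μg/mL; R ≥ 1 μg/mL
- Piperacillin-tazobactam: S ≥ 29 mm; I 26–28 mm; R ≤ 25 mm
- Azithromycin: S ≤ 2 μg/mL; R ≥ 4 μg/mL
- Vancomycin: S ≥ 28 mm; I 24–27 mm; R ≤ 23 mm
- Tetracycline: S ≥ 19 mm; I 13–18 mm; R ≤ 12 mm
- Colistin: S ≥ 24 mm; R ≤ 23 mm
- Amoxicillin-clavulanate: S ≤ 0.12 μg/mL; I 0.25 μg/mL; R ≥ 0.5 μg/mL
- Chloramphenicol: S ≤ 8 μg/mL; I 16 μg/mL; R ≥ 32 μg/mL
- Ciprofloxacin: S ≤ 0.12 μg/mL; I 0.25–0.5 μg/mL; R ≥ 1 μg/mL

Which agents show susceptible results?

colistin, azithromycin, piperacillin-tazobactam, chloramphenicol

Ciprofloxacin: 0.5 μg/mL is in 0.25–0.5 μg/mL → Intermediate
Colistin 25 mm: ≥ 24 mm — susceptible
Amoxicillin-clavulanate (0.25 μg/mL) = 0.25 μg/mL — I
Clarithromycin (16 μg/mL) ≥ 1 μg/mL ⇒ R
Vancomycin: 25 mm is in 24–27 mm — intermediate
Tetracycline (11 mm) ≤ 12 mm ⇒ resistant
Azithromycin: 0.03 μg/mL is ≤ 2 μg/mL ⇒ S
Piperacillin-tazobactam 33 mm: ≥ 29 mm → S
Chloramphenicol (0.03 μg/mL) ≤ 8 μg/mL — susceptible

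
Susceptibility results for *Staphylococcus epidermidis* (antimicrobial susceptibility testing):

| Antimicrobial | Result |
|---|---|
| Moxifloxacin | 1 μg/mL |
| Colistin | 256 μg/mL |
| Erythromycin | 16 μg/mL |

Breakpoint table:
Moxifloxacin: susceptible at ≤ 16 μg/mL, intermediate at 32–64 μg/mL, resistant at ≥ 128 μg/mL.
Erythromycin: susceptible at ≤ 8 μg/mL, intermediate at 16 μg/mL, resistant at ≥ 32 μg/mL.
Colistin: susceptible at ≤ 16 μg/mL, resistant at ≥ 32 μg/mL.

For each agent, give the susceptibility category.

S, R, I

Moxifloxacin (1 μg/mL) ≤ 16 μg/mL ⇒ S
Colistin (256 μg/mL) ≥ 32 μg/mL → resistant
Erythromycin (16 μg/mL) = 16 μg/mL — Intermediate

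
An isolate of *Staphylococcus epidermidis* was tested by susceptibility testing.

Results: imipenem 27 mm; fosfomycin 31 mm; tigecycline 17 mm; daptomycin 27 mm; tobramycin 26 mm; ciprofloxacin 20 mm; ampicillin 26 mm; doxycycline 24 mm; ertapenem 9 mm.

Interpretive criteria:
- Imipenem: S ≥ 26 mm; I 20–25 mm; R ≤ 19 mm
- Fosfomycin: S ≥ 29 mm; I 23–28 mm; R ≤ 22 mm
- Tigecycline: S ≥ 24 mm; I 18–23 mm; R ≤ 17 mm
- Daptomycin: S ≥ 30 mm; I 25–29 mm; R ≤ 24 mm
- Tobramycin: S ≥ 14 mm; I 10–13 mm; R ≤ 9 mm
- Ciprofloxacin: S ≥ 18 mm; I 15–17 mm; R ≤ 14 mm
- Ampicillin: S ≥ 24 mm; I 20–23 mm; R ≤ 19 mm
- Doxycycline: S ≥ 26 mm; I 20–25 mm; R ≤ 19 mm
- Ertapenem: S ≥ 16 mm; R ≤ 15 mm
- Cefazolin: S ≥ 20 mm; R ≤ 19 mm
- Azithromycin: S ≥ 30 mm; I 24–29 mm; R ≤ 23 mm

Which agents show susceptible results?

Imipenem: 27 mm is ≥ 26 mm ⇒ susceptible
Fosfomycin: 31 mm is ≥ 29 mm — susceptible
Tigecycline: 17 mm is ≤ 17 mm ⇒ Resistant
Daptomycin 27 mm: in 25–29 mm — Intermediate
Tobramycin (26 mm) ≥ 14 mm ⇒ S
Ciprofloxacin: 20 mm is ≥ 18 mm — S
Ampicillin (26 mm) ≥ 24 mm → Susceptible
Doxycycline 24 mm: in 20–25 mm → Intermediate
Ertapenem: 9 mm is ≤ 15 mm — Resistant

imipenem, fosfomycin, tobramycin, ciprofloxacin, ampicillin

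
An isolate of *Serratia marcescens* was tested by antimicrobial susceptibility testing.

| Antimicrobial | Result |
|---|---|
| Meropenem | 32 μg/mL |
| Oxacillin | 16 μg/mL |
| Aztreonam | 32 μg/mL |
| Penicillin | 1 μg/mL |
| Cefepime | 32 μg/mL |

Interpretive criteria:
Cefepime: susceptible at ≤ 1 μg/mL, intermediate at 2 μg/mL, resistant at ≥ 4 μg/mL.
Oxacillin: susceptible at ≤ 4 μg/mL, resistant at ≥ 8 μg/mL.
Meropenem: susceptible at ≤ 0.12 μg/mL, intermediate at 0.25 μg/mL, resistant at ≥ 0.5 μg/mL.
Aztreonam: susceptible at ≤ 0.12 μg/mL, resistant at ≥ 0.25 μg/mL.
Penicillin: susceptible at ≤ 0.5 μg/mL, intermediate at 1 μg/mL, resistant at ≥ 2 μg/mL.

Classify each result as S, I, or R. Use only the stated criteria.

R, R, R, I, R

Meropenem 32 μg/mL: ≥ 0.5 μg/mL — R
Oxacillin: 16 μg/mL is ≥ 8 μg/mL ⇒ resistant
Aztreonam: 32 μg/mL is ≥ 0.25 μg/mL — resistant
Penicillin (1 μg/mL) = 1 μg/mL ⇒ I
Cefepime 32 μg/mL: ≥ 4 μg/mL ⇒ Resistant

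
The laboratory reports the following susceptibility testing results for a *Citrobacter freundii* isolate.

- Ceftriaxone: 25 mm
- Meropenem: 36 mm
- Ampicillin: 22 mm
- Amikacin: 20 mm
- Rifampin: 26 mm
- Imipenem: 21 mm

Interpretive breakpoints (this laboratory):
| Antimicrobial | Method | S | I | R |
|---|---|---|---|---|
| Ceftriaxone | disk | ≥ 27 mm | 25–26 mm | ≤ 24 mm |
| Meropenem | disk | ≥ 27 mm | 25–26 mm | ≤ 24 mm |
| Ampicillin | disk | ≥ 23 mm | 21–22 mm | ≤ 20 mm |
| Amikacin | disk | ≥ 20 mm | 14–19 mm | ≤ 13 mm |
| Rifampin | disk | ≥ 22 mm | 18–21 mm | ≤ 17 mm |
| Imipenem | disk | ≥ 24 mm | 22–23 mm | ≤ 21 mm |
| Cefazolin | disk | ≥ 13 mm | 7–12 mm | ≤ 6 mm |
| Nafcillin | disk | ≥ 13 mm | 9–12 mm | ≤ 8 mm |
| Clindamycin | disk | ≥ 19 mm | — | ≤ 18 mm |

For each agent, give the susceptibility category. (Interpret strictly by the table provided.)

I, S, I, S, S, R

Ceftriaxone (25 mm) in 25–26 mm ⇒ Intermediate
Meropenem (36 mm) ≥ 27 mm — susceptible
Ampicillin (22 mm) in 21–22 mm — Intermediate
Amikacin 20 mm: ≥ 20 mm → susceptible
Rifampin: 26 mm is ≥ 22 mm ⇒ S
Imipenem (21 mm) ≤ 21 mm ⇒ resistant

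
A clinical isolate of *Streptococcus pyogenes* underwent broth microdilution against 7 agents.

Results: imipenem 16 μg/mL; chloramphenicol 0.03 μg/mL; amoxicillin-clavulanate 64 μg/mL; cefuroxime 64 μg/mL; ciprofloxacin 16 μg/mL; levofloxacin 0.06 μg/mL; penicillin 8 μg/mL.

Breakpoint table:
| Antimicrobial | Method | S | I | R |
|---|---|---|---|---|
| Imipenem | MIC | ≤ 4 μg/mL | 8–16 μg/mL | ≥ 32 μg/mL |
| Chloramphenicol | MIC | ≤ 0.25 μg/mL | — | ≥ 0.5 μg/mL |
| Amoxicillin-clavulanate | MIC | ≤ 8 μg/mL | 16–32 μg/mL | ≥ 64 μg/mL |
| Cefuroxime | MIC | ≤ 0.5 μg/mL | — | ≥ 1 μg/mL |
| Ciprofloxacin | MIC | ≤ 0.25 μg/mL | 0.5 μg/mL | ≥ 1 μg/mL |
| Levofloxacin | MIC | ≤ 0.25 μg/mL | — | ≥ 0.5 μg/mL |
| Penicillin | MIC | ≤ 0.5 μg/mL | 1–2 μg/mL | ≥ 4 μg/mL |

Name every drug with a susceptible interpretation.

chloramphenicol, levofloxacin

Imipenem (16 μg/mL) in 8–16 μg/mL → I
Chloramphenicol (0.03 μg/mL) ≤ 0.25 μg/mL → susceptible
Amoxicillin-clavulanate 64 μg/mL: ≥ 64 μg/mL ⇒ resistant
Cefuroxime (64 μg/mL) ≥ 1 μg/mL → R
Ciprofloxacin (16 μg/mL) ≥ 1 μg/mL ⇒ Resistant
Levofloxacin (0.06 μg/mL) ≤ 0.25 μg/mL → Susceptible
Penicillin (8 μg/mL) ≥ 4 μg/mL ⇒ R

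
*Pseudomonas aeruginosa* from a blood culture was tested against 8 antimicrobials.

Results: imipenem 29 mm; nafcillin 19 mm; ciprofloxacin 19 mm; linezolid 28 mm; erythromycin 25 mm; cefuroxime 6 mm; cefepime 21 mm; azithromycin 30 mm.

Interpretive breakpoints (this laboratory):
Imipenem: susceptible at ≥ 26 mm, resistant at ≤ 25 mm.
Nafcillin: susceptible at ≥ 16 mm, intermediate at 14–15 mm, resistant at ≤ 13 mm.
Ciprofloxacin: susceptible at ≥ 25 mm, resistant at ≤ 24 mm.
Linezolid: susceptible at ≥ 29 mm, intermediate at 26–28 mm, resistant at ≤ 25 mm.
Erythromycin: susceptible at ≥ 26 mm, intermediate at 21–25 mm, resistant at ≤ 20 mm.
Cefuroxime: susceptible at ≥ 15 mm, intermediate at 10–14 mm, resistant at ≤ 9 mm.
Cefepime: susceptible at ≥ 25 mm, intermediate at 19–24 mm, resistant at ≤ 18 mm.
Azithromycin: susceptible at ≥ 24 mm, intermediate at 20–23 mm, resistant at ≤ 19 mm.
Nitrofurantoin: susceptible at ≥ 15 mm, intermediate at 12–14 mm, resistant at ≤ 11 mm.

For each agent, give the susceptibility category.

S, S, R, I, I, R, I, S

Imipenem 29 mm: ≥ 26 mm — susceptible
Nafcillin 19 mm: ≥ 16 mm — Susceptible
Ciprofloxacin: 19 mm is ≤ 24 mm ⇒ Resistant
Linezolid: 28 mm is in 26–28 mm ⇒ intermediate
Erythromycin 25 mm: in 21–25 mm ⇒ I
Cefuroxime 6 mm: ≤ 9 mm → resistant
Cefepime: 21 mm is in 19–24 mm → Intermediate
Azithromycin (30 mm) ≥ 24 mm → susceptible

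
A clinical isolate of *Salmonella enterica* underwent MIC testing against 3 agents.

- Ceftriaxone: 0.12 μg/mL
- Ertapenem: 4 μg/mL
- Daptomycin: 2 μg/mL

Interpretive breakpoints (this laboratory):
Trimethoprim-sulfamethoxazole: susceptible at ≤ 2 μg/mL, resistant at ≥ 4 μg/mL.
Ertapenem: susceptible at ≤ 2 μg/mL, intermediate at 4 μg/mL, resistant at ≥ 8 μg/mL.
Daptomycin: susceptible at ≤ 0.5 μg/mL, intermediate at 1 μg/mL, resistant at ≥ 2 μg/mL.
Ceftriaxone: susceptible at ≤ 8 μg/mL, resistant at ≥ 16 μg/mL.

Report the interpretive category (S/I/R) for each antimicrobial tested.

Ceftriaxone: 0.12 μg/mL is ≤ 8 μg/mL ⇒ susceptible
Ertapenem 4 μg/mL: = 4 μg/mL — intermediate
Daptomycin 2 μg/mL: ≥ 2 μg/mL ⇒ resistant

S, I, R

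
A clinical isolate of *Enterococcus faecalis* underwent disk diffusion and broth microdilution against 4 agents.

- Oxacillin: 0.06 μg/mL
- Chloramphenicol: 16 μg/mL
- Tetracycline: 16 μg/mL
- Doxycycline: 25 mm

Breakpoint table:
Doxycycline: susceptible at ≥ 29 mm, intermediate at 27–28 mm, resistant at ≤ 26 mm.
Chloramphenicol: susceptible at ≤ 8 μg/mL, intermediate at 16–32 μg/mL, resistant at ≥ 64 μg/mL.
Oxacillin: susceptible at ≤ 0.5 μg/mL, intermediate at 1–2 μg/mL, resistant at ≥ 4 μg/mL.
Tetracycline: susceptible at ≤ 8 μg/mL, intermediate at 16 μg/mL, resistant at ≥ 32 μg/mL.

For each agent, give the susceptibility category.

S, I, I, R

Oxacillin (0.06 μg/mL) ≤ 0.5 μg/mL → S
Chloramphenicol (16 μg/mL) in 16–32 μg/mL — Intermediate
Tetracycline (16 μg/mL) = 16 μg/mL — Intermediate
Doxycycline: 25 mm is ≤ 26 mm ⇒ R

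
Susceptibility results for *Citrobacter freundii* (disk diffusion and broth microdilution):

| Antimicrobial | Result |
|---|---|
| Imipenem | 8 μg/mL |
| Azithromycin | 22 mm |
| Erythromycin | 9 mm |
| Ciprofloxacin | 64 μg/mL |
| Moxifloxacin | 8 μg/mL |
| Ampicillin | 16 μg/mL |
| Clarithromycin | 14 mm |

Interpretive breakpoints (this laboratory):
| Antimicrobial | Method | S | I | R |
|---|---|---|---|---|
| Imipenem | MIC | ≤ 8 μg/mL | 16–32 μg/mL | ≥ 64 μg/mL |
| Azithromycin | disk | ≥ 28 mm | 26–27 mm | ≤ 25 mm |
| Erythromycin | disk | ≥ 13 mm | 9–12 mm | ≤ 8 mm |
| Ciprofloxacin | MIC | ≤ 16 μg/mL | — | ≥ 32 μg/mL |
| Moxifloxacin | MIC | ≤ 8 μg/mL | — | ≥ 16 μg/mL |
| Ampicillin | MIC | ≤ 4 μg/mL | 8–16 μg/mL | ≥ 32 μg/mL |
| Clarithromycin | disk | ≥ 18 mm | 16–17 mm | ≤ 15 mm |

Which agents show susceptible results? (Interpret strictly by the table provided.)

Imipenem: 8 μg/mL is ≤ 8 μg/mL — Susceptible
Azithromycin: 22 mm is ≤ 25 mm — R
Erythromycin: 9 mm is in 9–12 mm — intermediate
Ciprofloxacin 64 μg/mL: ≥ 32 μg/mL ⇒ R
Moxifloxacin 8 μg/mL: ≤ 8 μg/mL ⇒ Susceptible
Ampicillin 16 μg/mL: in 8–16 μg/mL → I
Clarithromycin (14 mm) ≤ 15 mm — Resistant

imipenem, moxifloxacin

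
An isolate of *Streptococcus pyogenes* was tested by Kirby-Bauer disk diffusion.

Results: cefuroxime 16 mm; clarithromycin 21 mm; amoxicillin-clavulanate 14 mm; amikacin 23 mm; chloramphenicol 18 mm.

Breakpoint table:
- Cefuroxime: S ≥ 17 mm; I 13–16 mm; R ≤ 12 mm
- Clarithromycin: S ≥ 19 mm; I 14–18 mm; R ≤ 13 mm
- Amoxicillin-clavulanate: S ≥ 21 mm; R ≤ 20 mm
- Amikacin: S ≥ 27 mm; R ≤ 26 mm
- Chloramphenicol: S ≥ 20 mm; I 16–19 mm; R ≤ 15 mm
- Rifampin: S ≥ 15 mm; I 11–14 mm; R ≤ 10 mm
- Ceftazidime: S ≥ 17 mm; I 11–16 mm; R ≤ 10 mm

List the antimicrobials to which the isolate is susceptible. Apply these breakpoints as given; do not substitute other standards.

clarithromycin

Cefuroxime (16 mm) in 13–16 mm ⇒ intermediate
Clarithromycin (21 mm) ≥ 19 mm — S
Amoxicillin-clavulanate (14 mm) ≤ 20 mm — resistant
Amikacin: 23 mm is ≤ 26 mm — resistant
Chloramphenicol 18 mm: in 16–19 mm — I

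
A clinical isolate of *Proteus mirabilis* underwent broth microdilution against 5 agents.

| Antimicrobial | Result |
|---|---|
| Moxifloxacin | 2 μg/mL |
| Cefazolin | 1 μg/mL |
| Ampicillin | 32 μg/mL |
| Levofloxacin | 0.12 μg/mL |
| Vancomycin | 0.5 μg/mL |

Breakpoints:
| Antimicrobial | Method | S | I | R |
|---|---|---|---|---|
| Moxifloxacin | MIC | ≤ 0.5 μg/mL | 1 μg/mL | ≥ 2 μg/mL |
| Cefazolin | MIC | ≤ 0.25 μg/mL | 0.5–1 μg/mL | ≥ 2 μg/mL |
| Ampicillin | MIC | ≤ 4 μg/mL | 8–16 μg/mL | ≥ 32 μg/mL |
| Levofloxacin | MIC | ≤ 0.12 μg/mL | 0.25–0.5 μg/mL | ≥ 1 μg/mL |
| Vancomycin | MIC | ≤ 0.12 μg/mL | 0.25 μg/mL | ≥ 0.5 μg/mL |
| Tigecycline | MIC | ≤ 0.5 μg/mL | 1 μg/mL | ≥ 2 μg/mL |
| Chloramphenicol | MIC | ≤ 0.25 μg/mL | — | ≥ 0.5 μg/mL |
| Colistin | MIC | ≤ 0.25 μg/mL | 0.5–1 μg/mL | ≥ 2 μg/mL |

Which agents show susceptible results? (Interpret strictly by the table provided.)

Moxifloxacin 2 μg/mL: ≥ 2 μg/mL → Resistant
Cefazolin: 1 μg/mL is in 0.5–1 μg/mL → intermediate
Ampicillin 32 μg/mL: ≥ 32 μg/mL — Resistant
Levofloxacin: 0.12 μg/mL is ≤ 0.12 μg/mL ⇒ S
Vancomycin (0.5 μg/mL) ≥ 0.5 μg/mL — Resistant

levofloxacin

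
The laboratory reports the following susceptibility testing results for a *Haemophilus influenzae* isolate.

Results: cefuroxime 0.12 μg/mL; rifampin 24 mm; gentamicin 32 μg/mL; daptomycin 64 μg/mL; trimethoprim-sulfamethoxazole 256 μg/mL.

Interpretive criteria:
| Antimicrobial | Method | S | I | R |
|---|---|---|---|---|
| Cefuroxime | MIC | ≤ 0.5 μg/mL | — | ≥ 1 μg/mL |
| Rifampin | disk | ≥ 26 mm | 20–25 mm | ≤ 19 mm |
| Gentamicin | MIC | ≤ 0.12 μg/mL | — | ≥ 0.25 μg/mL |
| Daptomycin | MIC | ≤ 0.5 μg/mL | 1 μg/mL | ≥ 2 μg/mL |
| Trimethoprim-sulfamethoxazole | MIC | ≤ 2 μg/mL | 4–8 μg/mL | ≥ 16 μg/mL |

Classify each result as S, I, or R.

Cefuroxime (0.12 μg/mL) ≤ 0.5 μg/mL → susceptible
Rifampin: 24 mm is in 20–25 mm ⇒ Intermediate
Gentamicin (32 μg/mL) ≥ 0.25 μg/mL — Resistant
Daptomycin 64 μg/mL: ≥ 2 μg/mL ⇒ R
Trimethoprim-sulfamethoxazole (256 μg/mL) ≥ 16 μg/mL → R

S, I, R, R, R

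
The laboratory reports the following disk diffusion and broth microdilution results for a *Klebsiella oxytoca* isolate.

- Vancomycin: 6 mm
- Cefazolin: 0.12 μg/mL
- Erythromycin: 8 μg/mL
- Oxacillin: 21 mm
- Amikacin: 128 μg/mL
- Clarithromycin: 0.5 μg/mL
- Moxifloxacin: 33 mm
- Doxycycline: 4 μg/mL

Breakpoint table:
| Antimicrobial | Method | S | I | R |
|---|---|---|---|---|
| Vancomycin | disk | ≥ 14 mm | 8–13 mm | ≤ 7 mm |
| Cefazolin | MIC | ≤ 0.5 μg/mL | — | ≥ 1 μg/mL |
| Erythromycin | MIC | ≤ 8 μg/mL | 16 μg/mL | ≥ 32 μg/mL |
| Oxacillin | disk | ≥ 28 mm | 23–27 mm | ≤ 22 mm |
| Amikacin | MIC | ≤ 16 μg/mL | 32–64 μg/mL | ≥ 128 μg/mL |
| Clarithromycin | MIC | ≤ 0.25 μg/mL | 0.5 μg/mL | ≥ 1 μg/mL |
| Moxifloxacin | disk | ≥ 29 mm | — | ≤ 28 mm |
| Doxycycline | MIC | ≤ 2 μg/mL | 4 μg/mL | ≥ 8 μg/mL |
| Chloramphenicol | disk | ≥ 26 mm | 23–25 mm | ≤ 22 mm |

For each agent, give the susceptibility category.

Vancomycin: 6 mm is ≤ 7 mm → resistant
Cefazolin: 0.12 μg/mL is ≤ 0.5 μg/mL ⇒ susceptible
Erythromycin 8 μg/mL: ≤ 8 μg/mL — susceptible
Oxacillin: 21 mm is ≤ 22 mm ⇒ resistant
Amikacin 128 μg/mL: ≥ 128 μg/mL ⇒ resistant
Clarithromycin 0.5 μg/mL: = 0.5 μg/mL — intermediate
Moxifloxacin 33 mm: ≥ 29 mm — susceptible
Doxycycline: 4 μg/mL is = 4 μg/mL → Intermediate

R, S, S, R, R, I, S, I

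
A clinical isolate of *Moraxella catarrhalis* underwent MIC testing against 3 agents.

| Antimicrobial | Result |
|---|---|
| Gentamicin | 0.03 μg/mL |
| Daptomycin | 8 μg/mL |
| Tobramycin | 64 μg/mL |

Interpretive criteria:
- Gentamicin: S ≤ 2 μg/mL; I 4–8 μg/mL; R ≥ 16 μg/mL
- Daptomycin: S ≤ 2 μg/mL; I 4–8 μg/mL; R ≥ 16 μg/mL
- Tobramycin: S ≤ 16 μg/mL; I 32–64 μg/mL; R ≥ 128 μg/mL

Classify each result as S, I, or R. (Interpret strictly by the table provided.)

S, I, I

Gentamicin 0.03 μg/mL: ≤ 2 μg/mL ⇒ S
Daptomycin 8 μg/mL: in 4–8 μg/mL → Intermediate
Tobramycin 64 μg/mL: in 32–64 μg/mL → I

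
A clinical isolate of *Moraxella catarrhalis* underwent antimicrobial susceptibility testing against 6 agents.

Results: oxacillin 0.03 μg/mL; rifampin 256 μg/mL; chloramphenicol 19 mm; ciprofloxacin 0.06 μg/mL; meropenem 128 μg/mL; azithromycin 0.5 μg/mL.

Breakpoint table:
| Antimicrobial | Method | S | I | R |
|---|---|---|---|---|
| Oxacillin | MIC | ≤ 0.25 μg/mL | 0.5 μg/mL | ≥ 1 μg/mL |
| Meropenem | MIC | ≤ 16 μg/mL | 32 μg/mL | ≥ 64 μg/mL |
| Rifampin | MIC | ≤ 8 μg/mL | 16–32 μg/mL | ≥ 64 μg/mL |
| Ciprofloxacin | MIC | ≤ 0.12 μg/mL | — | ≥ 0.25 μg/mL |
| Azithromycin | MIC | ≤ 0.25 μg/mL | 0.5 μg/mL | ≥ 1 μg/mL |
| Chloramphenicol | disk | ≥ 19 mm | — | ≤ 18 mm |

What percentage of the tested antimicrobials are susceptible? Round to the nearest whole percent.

50%

Oxacillin 0.03 μg/mL: ≤ 0.25 μg/mL — susceptible
Rifampin: 256 μg/mL is ≥ 64 μg/mL — resistant
Chloramphenicol 19 mm: ≥ 19 mm → Susceptible
Ciprofloxacin 0.06 μg/mL: ≤ 0.12 μg/mL → S
Meropenem 128 μg/mL: ≥ 64 μg/mL → R
Azithromycin: 0.5 μg/mL is = 0.5 μg/mL — Intermediate
Susceptible: 3/6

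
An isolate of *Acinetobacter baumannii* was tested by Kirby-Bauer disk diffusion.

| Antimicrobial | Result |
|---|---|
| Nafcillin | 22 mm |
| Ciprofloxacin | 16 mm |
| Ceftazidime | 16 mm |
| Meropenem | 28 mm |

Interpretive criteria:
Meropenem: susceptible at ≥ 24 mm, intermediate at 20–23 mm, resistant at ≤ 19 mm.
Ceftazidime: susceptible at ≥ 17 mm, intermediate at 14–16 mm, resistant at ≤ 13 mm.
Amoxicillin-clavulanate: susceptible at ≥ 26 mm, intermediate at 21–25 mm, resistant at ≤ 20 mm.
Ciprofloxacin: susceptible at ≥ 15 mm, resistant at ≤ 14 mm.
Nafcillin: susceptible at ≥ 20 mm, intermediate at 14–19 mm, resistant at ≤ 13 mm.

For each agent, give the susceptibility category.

Nafcillin (22 mm) ≥ 20 mm — S
Ciprofloxacin (16 mm) ≥ 15 mm ⇒ S
Ceftazidime 16 mm: in 14–16 mm ⇒ intermediate
Meropenem 28 mm: ≥ 24 mm — Susceptible

S, S, I, S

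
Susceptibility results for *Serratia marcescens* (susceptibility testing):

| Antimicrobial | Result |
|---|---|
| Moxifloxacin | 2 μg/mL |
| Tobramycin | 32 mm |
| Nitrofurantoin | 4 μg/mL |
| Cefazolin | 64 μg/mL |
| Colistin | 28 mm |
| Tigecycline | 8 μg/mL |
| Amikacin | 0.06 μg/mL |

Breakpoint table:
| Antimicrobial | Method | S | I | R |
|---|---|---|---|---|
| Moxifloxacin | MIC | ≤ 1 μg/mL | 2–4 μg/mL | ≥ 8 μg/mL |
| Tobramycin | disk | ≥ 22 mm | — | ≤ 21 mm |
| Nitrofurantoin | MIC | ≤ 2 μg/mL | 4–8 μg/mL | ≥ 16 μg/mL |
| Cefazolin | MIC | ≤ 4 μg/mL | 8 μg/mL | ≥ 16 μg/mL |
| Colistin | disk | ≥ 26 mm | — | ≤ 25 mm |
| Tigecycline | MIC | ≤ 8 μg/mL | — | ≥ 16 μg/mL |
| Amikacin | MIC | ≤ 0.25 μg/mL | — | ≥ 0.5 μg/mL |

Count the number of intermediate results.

Moxifloxacin (2 μg/mL) in 2–4 μg/mL — I
Tobramycin (32 mm) ≥ 22 mm ⇒ S
Nitrofurantoin 4 μg/mL: in 4–8 μg/mL → intermediate
Cefazolin: 64 μg/mL is ≥ 16 μg/mL ⇒ R
Colistin (28 mm) ≥ 26 mm ⇒ susceptible
Tigecycline (8 μg/mL) ≤ 8 μg/mL — Susceptible
Amikacin: 0.06 μg/mL is ≤ 0.25 μg/mL ⇒ S
Intermediate: 2

2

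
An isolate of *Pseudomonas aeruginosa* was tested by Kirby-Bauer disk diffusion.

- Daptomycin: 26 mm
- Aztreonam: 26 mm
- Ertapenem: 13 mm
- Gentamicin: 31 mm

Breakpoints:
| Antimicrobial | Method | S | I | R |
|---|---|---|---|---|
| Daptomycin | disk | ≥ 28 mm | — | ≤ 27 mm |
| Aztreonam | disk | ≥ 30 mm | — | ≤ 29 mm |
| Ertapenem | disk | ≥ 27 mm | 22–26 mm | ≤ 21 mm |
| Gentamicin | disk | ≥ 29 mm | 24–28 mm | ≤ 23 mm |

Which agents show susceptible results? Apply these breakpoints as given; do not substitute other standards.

Daptomycin: 26 mm is ≤ 27 mm → resistant
Aztreonam: 26 mm is ≤ 29 mm — resistant
Ertapenem (13 mm) ≤ 21 mm — Resistant
Gentamicin: 31 mm is ≥ 29 mm → Susceptible

gentamicin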